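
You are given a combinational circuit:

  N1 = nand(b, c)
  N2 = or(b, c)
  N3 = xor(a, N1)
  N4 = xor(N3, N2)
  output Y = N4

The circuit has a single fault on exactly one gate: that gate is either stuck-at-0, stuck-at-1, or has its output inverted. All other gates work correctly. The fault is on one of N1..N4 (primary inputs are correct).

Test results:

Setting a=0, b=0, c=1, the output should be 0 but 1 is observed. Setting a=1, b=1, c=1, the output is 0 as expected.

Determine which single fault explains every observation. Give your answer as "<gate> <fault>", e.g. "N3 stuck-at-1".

N1 stuck-at-0

Fault-free values for test 1 (a=0, b=0, c=1): N1=1, N2=1, N3=1, N4=0, giving Y=0. Observed 1.
Test 1: faults giving observed 1 are {N1 stuck-at-0, N1 inverted output, N2 stuck-at-0, N2 inverted output, N3 stuck-at-0, N3 inverted output, N4 stuck-at-1, N4 inverted output}.
Test 2 (a=1, b=1, c=1): fault-free N1=0, N2=1, N3=1, N4=0 → 0; observed 0. Eliminates N1 inverted output, N2 stuck-at-0, N2 inverted output, N3 stuck-at-0, N3 inverted output, N4 stuck-at-1, N4 inverted output.
Only N1 stuck-at-0 is consistent with every test.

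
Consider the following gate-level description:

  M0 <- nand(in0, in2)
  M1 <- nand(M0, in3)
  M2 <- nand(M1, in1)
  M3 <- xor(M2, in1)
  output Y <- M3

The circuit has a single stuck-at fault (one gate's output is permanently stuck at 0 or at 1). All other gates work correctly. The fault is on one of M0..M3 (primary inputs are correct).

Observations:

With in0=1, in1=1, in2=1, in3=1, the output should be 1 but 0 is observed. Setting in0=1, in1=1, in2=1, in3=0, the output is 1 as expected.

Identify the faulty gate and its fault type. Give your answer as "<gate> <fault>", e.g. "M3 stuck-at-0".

Fault-free values for test 1 (in0=1, in1=1, in2=1, in3=1): M0=0, M1=1, M2=0, M3=1, giving Y=1. Observed 0.
Test 1: faults giving observed 0 are {M0 stuck-at-1, M1 stuck-at-0, M2 stuck-at-1, M3 stuck-at-0}.
Test 2 (in0=1, in1=1, in2=1, in3=0): fault-free M0=0, M1=1, M2=0, M3=1 → 1; observed 1. Eliminates M1 stuck-at-0, M2 stuck-at-1, M3 stuck-at-0.
Only M0 stuck-at-1 is consistent with every test.

M0 stuck-at-1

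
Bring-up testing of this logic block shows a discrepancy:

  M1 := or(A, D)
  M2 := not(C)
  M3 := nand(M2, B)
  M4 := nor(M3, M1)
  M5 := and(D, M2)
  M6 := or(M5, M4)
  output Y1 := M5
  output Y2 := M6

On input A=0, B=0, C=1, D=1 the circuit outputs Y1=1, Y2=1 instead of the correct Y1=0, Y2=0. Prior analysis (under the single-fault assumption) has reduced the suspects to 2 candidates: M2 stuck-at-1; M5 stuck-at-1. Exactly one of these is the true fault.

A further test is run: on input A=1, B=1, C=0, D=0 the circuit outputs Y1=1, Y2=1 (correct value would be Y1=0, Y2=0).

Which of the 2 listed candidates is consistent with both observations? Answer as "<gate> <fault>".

Evaluate each candidate on input A=1, B=1, C=0, D=0:
  M2 stuck-at-1: M1=1, M2=1 [stuck-at-1], M3=0, M4=0, M5=0, M6=0 → Y1=0, Y2=0 — eliminated
  M5 stuck-at-1: M1=1, M2=1, M3=0, M4=0, M5=1 [stuck-at-1], M6=1 → Y1=1, Y2=1 — matches
Only M5 stuck-at-1 reproduces the observed Y1=1, Y2=1.

M5 stuck-at-1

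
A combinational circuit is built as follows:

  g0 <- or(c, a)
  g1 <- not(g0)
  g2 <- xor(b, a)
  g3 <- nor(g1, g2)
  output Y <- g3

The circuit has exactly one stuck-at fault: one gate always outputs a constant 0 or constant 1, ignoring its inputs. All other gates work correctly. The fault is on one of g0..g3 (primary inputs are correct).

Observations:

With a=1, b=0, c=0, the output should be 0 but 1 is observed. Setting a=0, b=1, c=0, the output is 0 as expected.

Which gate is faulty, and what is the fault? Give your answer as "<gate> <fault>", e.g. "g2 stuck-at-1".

Fault-free values for test 1 (a=1, b=0, c=0): g0=1, g1=0, g2=1, g3=0, giving Y=0. Observed 1.
Test 1: faults giving observed 1 are {g2 stuck-at-0, g3 stuck-at-1}.
Test 2 (a=0, b=1, c=0): fault-free g0=0, g1=1, g2=1, g3=0 → 0; observed 0. Eliminates g3 stuck-at-1.
Only g2 stuck-at-0 is consistent with every test.

g2 stuck-at-0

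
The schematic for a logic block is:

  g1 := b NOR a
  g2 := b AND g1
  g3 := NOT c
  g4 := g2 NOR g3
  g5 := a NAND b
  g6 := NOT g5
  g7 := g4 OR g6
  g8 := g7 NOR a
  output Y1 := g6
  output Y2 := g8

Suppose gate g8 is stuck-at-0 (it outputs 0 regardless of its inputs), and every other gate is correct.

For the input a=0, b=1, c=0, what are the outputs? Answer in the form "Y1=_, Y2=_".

Y1=0, Y2=0

Propagate with g8 forced: g1=0, g2=0, g3=1, g4=0, g5=1, g6=0, g7=0, g8=0 [stuck-at-0].
So the outputs are Y1=0, Y2=0. (Without the fault they would be Y1=0, Y2=1.)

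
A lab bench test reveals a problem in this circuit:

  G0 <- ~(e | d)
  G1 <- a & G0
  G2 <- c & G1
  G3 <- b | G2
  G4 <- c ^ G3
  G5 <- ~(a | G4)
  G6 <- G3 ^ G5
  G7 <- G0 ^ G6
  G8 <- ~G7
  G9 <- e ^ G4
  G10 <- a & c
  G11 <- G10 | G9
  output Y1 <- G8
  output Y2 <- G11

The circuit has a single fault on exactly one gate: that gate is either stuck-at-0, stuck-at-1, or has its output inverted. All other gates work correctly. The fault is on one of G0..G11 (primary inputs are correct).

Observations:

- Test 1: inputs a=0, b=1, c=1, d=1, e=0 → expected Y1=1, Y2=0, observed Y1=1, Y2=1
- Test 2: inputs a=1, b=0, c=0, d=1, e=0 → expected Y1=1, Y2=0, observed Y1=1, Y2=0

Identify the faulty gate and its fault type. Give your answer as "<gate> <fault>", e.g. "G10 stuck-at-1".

G3 stuck-at-0

Fault-free values for test 1 (a=0, b=1, c=1, d=1, e=0): G0=0, G1=0, G2=0, G3=1, G4=0, G5=1, G6=0, G7=0, G8=1, G9=0, G10=0, G11=0, giving Y1=1, Y2=0. Observed Y1=1, Y2=1.
Test 1: faults giving observed Y1=1, Y2=1 are {G3 stuck-at-0, G3 inverted output, G9 stuck-at-1, G9 inverted output, G10 stuck-at-1, G10 inverted output, G11 stuck-at-1, G11 inverted output}.
Test 2 (a=1, b=0, c=0, d=1, e=0): fault-free G0=0, G1=0, G2=0, G3=0, G4=0, G5=0, G6=0, G7=0, G8=1, G9=0, G10=0, G11=0 → Y1=1, Y2=0; observed Y1=1, Y2=0. Eliminates G3 inverted output, G9 stuck-at-1, G9 inverted output, G10 stuck-at-1, G10 inverted output, G11 stuck-at-1, G11 inverted output.
Only G3 stuck-at-0 is consistent with every test.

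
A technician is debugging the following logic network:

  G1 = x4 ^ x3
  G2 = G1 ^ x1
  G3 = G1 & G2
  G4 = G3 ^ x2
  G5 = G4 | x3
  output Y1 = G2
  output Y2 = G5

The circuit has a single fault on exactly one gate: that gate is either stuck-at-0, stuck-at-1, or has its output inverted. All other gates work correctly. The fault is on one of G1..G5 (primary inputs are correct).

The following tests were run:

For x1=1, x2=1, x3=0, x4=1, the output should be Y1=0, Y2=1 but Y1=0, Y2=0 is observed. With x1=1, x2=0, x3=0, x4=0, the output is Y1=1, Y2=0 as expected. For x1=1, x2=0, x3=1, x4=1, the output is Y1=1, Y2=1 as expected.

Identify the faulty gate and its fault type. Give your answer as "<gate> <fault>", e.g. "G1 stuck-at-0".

Fault-free values for test 1 (x1=1, x2=1, x3=0, x4=1): G1=1, G2=0, G3=0, G4=1, G5=1, giving Y1=0, Y2=1. Observed Y1=0, Y2=0.
Test 1: faults giving observed Y1=0, Y2=0 are {G3 stuck-at-1, G3 inverted output, G4 stuck-at-0, G4 inverted output, G5 stuck-at-0, G5 inverted output}.
Test 2 (x1=1, x2=0, x3=0, x4=0): fault-free G1=0, G2=1, G3=0, G4=0, G5=0 → Y1=1, Y2=0; observed Y1=1, Y2=0. Eliminates G3 stuck-at-1, G3 inverted output, G4 inverted output, G5 inverted output.
Test 3 (x1=1, x2=0, x3=1, x4=1): fault-free G1=0, G2=1, G3=0, G4=0, G5=1 → Y1=1, Y2=1; observed Y1=1, Y2=1. Eliminates G5 stuck-at-0.
Only G4 stuck-at-0 is consistent with every test.

G4 stuck-at-0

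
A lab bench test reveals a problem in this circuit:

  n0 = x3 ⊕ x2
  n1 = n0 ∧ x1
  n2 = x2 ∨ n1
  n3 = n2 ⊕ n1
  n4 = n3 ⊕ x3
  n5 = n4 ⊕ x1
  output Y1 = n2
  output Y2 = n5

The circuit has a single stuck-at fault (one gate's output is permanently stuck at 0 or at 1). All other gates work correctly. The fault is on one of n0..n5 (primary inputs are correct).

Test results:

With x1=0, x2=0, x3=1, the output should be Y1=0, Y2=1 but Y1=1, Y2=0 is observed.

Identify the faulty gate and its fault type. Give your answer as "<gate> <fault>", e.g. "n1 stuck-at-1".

Fault-free values for test 1 (x1=0, x2=0, x3=1): n0=1, n1=0, n2=0, n3=0, n4=1, n5=1, giving Y1=0, Y2=1. Observed Y1=1, Y2=0.
Test 1: faults giving observed Y1=1, Y2=0 are {n2 stuck-at-1}.
Only n2 stuck-at-1 is consistent with every test.

n2 stuck-at-1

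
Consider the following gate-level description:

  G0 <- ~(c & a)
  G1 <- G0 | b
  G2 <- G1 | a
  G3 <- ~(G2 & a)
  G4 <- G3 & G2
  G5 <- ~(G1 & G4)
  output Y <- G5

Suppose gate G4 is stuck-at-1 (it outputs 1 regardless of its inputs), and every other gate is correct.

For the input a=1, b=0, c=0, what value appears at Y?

0

Propagate with G4 forced: G0=1, G1=1, G2=1, G3=0, G4=1 [stuck-at-1], G5=0.
So Y = 0. (Without the fault it would be 1.)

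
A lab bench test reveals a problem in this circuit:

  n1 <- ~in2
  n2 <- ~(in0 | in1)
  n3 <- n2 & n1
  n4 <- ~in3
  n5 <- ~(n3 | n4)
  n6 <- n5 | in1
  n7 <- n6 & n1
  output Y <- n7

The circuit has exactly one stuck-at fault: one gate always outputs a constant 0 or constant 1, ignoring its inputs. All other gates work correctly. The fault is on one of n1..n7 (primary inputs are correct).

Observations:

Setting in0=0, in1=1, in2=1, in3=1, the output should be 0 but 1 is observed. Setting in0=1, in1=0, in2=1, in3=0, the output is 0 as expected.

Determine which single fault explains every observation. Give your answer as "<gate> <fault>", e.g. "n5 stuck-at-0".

n1 stuck-at-1

Fault-free values for test 1 (in0=0, in1=1, in2=1, in3=1): n1=0, n2=0, n3=0, n4=0, n5=1, n6=1, n7=0, giving Y=0. Observed 1.
Test 1: faults giving observed 1 are {n1 stuck-at-1, n7 stuck-at-1}.
Test 2 (in0=1, in1=0, in2=1, in3=0): fault-free n1=0, n2=0, n3=0, n4=1, n5=0, n6=0, n7=0 → 0; observed 0. Eliminates n7 stuck-at-1.
Only n1 stuck-at-1 is consistent with every test.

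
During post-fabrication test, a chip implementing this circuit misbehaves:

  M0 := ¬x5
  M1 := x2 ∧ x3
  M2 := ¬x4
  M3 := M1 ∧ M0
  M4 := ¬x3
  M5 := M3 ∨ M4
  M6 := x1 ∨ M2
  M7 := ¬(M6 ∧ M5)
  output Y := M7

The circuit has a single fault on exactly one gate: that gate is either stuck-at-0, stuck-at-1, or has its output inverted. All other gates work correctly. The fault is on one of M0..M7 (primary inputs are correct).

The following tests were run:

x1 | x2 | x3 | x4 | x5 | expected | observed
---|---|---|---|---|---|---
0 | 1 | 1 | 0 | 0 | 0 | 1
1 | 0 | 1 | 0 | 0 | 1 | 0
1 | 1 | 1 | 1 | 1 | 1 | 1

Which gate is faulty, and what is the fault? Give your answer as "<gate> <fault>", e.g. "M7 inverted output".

Fault-free values for test 1 (x1=0, x2=1, x3=1, x4=0, x5=0): M0=1, M1=1, M2=1, M3=1, M4=0, M5=1, M6=1, M7=0, giving Y=0. Observed 1.
Test 1: faults giving observed 1 are {M0 stuck-at-0, M0 inverted output, M1 stuck-at-0, M1 inverted output, M2 stuck-at-0, M2 inverted output, M3 stuck-at-0, M3 inverted output, M5 stuck-at-0, M5 inverted output, M6 stuck-at-0, M6 inverted output, M7 stuck-at-1, M7 inverted output}.
Test 2 (x1=1, x2=0, x3=1, x4=0, x5=0): fault-free M0=1, M1=0, M2=1, M3=0, M4=0, M5=0, M6=1, M7=1 → 1; observed 0. Eliminates M0 stuck-at-0, M0 inverted output, M1 stuck-at-0, M2 stuck-at-0, M2 inverted output, M3 stuck-at-0, M5 stuck-at-0, M6 stuck-at-0, M6 inverted output, M7 stuck-at-1.
Test 3 (x1=1, x2=1, x3=1, x4=1, x5=1): fault-free M0=0, M1=1, M2=0, M3=0, M4=0, M5=0, M6=1, M7=1 → 1; observed 1. Eliminates M3 inverted output, M5 inverted output, M7 inverted output.
Only M1 inverted output is consistent with every test.

M1 inverted output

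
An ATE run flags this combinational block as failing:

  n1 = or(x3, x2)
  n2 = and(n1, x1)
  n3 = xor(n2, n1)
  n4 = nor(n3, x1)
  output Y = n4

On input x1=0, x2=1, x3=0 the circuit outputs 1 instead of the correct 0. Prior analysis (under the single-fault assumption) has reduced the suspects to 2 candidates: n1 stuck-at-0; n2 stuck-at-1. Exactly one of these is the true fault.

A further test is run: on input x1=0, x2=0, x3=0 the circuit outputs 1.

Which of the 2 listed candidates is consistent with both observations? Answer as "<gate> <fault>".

Evaluate each candidate on input x1=0, x2=0, x3=0:
  n1 stuck-at-0: n1=0 [stuck-at-0], n2=0, n3=0, n4=1 → 1 — matches
  n2 stuck-at-1: n1=0, n2=1 [stuck-at-1], n3=1, n4=0 → 0 — eliminated
Only n1 stuck-at-0 reproduces the observed 1.

n1 stuck-at-0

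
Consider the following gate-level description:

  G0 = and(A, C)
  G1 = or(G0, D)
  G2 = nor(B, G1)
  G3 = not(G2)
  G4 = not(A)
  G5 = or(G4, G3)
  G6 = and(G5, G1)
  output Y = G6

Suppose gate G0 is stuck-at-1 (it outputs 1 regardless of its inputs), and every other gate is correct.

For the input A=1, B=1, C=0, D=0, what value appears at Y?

1

Propagate with G0 forced: G0=1 [stuck-at-1], G1=1, G2=0, G3=1, G4=0, G5=1, G6=1.
So Y = 1. (Without the fault it would be 0.)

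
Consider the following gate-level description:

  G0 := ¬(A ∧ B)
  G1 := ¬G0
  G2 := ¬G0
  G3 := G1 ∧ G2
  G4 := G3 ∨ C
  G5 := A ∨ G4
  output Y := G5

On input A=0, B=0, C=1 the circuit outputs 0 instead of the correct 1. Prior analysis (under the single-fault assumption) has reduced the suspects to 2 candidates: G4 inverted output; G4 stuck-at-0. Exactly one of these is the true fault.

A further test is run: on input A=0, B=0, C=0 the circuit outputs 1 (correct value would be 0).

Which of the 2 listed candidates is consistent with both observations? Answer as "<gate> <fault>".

G4 inverted output

Evaluate each candidate on input A=0, B=0, C=0:
  G4 inverted output: G0=1, G1=0, G2=0, G3=0, G4=1 [inverted output], G5=1 → 1 — matches
  G4 stuck-at-0: G0=1, G1=0, G2=0, G3=0, G4=0 [stuck-at-0], G5=0 → 0 — eliminated
Only G4 inverted output reproduces the observed 1.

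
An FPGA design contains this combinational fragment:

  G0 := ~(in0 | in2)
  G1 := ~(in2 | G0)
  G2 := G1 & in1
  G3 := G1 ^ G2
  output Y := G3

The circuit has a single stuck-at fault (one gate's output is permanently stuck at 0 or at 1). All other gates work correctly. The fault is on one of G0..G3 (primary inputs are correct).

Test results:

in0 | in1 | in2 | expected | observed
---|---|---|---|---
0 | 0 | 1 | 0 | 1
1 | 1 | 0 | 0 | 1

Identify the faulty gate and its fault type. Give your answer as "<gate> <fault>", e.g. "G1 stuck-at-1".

Fault-free values for test 1 (in0=0, in1=0, in2=1): G0=0, G1=0, G2=0, G3=0, giving Y=0. Observed 1.
Test 1: faults giving observed 1 are {G1 stuck-at-1, G2 stuck-at-1, G3 stuck-at-1}.
Test 2 (in0=1, in1=1, in2=0): fault-free G0=0, G1=1, G2=1, G3=0 → 0; observed 1. Eliminates G1 stuck-at-1, G2 stuck-at-1.
Only G3 stuck-at-1 is consistent with every test.

G3 stuck-at-1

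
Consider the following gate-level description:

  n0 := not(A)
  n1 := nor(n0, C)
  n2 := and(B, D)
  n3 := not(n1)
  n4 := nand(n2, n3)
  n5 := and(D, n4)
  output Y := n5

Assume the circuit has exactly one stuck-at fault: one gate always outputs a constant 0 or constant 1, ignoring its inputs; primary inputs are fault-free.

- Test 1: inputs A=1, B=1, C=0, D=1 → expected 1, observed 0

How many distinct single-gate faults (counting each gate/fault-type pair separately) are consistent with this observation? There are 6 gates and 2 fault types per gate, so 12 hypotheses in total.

5

Fault-free: n0=0, n1=1, n2=1, n3=0, n4=1, n5=1 → 1. Observed 0.
  n0 stuck-at-0: output 1 ✗
  n0 stuck-at-1: output 0 ✓
  n1 stuck-at-0: output 0 ✓
  n1 stuck-at-1: output 1 ✗
  n2 stuck-at-0: output 1 ✗
  n2 stuck-at-1: output 1 ✗
  n3 stuck-at-0: output 1 ✗
  n3 stuck-at-1: output 0 ✓
  n4 stuck-at-0: output 0 ✓
  n4 stuck-at-1: output 1 ✗
  n5 stuck-at-0: output 0 ✓
  n5 stuck-at-1: output 1 ✗
Consistent faults: {n0 stuck-at-1, n1 stuck-at-0, n3 stuck-at-1, n4 stuck-at-0, n5 stuck-at-0} — 5 in all.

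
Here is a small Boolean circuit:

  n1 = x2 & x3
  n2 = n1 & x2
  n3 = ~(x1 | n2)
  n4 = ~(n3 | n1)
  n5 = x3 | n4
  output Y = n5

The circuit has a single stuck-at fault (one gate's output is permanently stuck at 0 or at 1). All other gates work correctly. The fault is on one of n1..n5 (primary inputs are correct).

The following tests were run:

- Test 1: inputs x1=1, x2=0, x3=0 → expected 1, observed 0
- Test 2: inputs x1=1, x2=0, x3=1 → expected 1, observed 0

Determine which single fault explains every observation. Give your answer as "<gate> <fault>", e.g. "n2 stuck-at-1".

n5 stuck-at-0

Fault-free values for test 1 (x1=1, x2=0, x3=0): n1=0, n2=0, n3=0, n4=1, n5=1, giving Y=1. Observed 0.
Test 1: faults giving observed 0 are {n1 stuck-at-1, n3 stuck-at-1, n4 stuck-at-0, n5 stuck-at-0}.
Test 2 (x1=1, x2=0, x3=1): fault-free n1=0, n2=0, n3=0, n4=1, n5=1 → 1; observed 0. Eliminates n1 stuck-at-1, n3 stuck-at-1, n4 stuck-at-0.
Only n5 stuck-at-0 is consistent with every test.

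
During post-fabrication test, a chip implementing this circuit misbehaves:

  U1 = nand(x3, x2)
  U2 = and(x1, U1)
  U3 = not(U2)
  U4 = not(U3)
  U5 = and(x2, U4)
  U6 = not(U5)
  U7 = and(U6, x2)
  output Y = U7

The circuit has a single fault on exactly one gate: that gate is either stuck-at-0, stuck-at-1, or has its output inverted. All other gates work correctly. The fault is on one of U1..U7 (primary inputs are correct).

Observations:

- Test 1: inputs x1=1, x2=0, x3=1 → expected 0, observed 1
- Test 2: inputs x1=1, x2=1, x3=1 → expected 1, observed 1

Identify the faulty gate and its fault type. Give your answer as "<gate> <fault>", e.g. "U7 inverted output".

U7 stuck-at-1

Fault-free values for test 1 (x1=1, x2=0, x3=1): U1=1, U2=1, U3=0, U4=1, U5=0, U6=1, U7=0, giving Y=0. Observed 1.
Test 1: faults giving observed 1 are {U7 stuck-at-1, U7 inverted output}.
Test 2 (x1=1, x2=1, x3=1): fault-free U1=0, U2=0, U3=1, U4=0, U5=0, U6=1, U7=1 → 1; observed 1. Eliminates U7 inverted output.
Only U7 stuck-at-1 is consistent with every test.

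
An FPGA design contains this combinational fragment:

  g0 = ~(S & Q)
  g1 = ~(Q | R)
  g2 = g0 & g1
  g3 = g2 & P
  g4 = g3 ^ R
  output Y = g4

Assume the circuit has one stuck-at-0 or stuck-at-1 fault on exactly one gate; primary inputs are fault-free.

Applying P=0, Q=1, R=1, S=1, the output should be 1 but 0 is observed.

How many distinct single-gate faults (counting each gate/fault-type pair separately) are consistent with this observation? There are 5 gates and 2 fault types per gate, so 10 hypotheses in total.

Fault-free: g0=0, g1=0, g2=0, g3=0, g4=1 → 1. Observed 0.
  g0 stuck-at-0: output 1 ✗
  g0 stuck-at-1: output 1 ✗
  g1 stuck-at-0: output 1 ✗
  g1 stuck-at-1: output 1 ✗
  g2 stuck-at-0: output 1 ✗
  g2 stuck-at-1: output 1 ✗
  g3 stuck-at-0: output 1 ✗
  g3 stuck-at-1: output 0 ✓
  g4 stuck-at-0: output 0 ✓
  g4 stuck-at-1: output 1 ✗
Consistent faults: {g3 stuck-at-1, g4 stuck-at-0} — 2 in all.

2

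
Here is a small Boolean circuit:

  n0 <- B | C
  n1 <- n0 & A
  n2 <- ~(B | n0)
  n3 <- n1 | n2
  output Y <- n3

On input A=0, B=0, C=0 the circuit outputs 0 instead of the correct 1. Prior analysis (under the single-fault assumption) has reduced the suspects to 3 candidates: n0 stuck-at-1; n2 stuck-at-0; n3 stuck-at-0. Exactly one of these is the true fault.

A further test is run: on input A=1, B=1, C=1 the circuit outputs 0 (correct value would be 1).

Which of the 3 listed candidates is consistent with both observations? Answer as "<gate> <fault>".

Evaluate each candidate on input A=1, B=1, C=1:
  n0 stuck-at-1: n0=1 [stuck-at-1], n1=1, n2=0, n3=1 → 1 — eliminated
  n2 stuck-at-0: n0=1, n1=1, n2=0 [stuck-at-0], n3=1 → 1 — eliminated
  n3 stuck-at-0: n0=1, n1=1, n2=0, n3=0 [stuck-at-0] → 0 — matches
Only n3 stuck-at-0 reproduces the observed 0.

n3 stuck-at-0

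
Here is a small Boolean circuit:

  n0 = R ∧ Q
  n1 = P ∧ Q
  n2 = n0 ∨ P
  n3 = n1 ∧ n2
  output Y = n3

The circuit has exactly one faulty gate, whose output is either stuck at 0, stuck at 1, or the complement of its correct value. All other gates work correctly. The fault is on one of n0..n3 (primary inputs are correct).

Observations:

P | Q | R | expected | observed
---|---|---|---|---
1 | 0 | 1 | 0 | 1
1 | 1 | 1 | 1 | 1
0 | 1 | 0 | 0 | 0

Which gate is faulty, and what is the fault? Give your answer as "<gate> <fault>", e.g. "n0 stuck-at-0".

Fault-free values for test 1 (P=1, Q=0, R=1): n0=0, n1=0, n2=1, n3=0, giving Y=0. Observed 1.
Test 1: faults giving observed 1 are {n1 stuck-at-1, n1 inverted output, n3 stuck-at-1, n3 inverted output}.
Test 2 (P=1, Q=1, R=1): fault-free n0=1, n1=1, n2=1, n3=1 → 1; observed 1. Eliminates n1 inverted output, n3 inverted output.
Test 3 (P=0, Q=1, R=0): fault-free n0=0, n1=0, n2=0, n3=0 → 0; observed 0. Eliminates n3 stuck-at-1.
Only n1 stuck-at-1 is consistent with every test.

n1 stuck-at-1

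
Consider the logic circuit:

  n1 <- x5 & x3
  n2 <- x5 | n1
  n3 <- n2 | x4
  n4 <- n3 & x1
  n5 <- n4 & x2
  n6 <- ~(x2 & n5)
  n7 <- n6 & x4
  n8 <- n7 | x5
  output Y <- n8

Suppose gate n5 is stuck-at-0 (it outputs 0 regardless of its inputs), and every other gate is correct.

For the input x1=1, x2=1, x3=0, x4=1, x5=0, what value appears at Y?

1

Propagate with n5 forced: n1=0, n2=0, n3=1, n4=1, n5=0 [stuck-at-0], n6=1, n7=1, n8=1.
So Y = 1. (Without the fault it would be 0.)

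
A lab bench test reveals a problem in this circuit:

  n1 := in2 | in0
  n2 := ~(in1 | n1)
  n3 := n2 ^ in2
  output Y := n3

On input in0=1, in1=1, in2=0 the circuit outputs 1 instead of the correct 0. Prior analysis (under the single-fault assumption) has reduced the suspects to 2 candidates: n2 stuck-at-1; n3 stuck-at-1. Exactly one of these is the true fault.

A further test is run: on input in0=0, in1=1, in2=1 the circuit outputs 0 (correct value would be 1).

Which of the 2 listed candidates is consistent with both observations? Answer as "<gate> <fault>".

n2 stuck-at-1

Evaluate each candidate on input in0=0, in1=1, in2=1:
  n2 stuck-at-1: n1=1, n2=1 [stuck-at-1], n3=0 → 0 — matches
  n3 stuck-at-1: n1=1, n2=0, n3=1 [stuck-at-1] → 1 — eliminated
Only n2 stuck-at-1 reproduces the observed 0.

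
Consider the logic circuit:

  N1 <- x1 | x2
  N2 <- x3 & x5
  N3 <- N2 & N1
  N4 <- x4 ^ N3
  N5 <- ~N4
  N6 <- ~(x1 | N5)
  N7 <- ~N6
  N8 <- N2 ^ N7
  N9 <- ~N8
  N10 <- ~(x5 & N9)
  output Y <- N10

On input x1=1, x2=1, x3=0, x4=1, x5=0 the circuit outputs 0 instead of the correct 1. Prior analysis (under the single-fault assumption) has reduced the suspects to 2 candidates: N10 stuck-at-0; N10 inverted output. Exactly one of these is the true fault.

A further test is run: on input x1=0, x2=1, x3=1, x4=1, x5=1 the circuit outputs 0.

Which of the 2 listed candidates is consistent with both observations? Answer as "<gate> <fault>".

N10 stuck-at-0

Evaluate each candidate on input x1=0, x2=1, x3=1, x4=1, x5=1:
  N10 stuck-at-0: N1=1, N2=1, N3=1, N4=0, N5=1, N6=0, N7=1, N8=0, N9=1, N10=0 [stuck-at-0] → 0 — matches
  N10 inverted output: N1=1, N2=1, N3=1, N4=0, N5=1, N6=0, N7=1, N8=0, N9=1, N10=1 [inverted output] → 1 — eliminated
Only N10 stuck-at-0 reproduces the observed 0.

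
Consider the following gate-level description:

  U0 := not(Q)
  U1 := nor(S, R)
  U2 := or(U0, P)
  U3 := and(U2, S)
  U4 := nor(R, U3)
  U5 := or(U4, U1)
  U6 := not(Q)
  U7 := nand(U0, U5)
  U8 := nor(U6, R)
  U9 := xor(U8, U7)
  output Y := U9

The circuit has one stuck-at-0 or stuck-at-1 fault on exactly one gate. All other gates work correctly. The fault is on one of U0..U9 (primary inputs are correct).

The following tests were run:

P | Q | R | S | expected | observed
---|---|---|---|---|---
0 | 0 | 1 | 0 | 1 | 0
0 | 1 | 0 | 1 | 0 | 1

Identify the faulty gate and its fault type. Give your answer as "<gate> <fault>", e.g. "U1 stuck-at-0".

U7 stuck-at-0

Fault-free values for test 1 (P=0, Q=0, R=1, S=0): U0=1, U1=0, U2=1, U3=0, U4=0, U5=0, U6=1, U7=1, U8=0, U9=1, giving Y=1. Observed 0.
Test 1: faults giving observed 0 are {U1 stuck-at-1, U4 stuck-at-1, U5 stuck-at-1, U7 stuck-at-0, U8 stuck-at-1, U9 stuck-at-0}.
Test 2 (P=0, Q=1, R=0, S=1): fault-free U0=0, U1=0, U2=0, U3=0, U4=1, U5=1, U6=0, U7=1, U8=1, U9=0 → 0; observed 1. Eliminates U1 stuck-at-1, U4 stuck-at-1, U5 stuck-at-1, U8 stuck-at-1, U9 stuck-at-0.
Only U7 stuck-at-0 is consistent with every test.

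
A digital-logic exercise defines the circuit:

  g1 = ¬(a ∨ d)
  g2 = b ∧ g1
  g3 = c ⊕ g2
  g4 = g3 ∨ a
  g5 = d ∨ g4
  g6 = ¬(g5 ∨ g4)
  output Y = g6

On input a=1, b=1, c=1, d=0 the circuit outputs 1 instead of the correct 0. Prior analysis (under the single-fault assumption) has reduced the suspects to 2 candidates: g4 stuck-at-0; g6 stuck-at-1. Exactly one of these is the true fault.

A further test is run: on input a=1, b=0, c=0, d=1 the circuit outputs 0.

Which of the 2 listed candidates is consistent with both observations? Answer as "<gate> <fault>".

Evaluate each candidate on input a=1, b=0, c=0, d=1:
  g4 stuck-at-0: g1=0, g2=0, g3=0, g4=0 [stuck-at-0], g5=1, g6=0 → 0 — matches
  g6 stuck-at-1: g1=0, g2=0, g3=0, g4=1, g5=1, g6=1 [stuck-at-1] → 1 — eliminated
Only g4 stuck-at-0 reproduces the observed 0.

g4 stuck-at-0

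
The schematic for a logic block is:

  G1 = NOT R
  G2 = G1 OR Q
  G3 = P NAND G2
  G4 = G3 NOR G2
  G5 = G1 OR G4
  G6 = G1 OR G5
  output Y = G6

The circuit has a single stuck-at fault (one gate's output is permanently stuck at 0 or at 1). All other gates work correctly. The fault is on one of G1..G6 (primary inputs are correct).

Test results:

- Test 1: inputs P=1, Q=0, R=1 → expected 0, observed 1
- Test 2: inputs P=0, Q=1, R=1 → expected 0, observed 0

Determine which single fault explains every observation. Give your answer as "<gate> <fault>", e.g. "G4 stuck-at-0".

Fault-free values for test 1 (P=1, Q=0, R=1): G1=0, G2=0, G3=1, G4=0, G5=0, G6=0, giving Y=0. Observed 1.
Test 1: faults giving observed 1 are {G1 stuck-at-1, G3 stuck-at-0, G4 stuck-at-1, G5 stuck-at-1, G6 stuck-at-1}.
Test 2 (P=0, Q=1, R=1): fault-free G1=0, G2=1, G3=1, G4=0, G5=0, G6=0 → 0; observed 0. Eliminates G1 stuck-at-1, G4 stuck-at-1, G5 stuck-at-1, G6 stuck-at-1.
Only G3 stuck-at-0 is consistent with every test.

G3 stuck-at-0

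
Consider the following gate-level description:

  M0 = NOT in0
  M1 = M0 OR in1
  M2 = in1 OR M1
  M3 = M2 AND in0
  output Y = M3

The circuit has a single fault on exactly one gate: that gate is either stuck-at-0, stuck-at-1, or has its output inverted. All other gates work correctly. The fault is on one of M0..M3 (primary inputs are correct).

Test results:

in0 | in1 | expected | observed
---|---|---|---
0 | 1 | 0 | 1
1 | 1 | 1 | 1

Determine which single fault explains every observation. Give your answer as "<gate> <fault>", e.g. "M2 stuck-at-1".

M3 stuck-at-1

Fault-free values for test 1 (in0=0, in1=1): M0=1, M1=1, M2=1, M3=0, giving Y=0. Observed 1.
Test 1: faults giving observed 1 are {M3 stuck-at-1, M3 inverted output}.
Test 2 (in0=1, in1=1): fault-free M0=0, M1=1, M2=1, M3=1 → 1; observed 1. Eliminates M3 inverted output.
Only M3 stuck-at-1 is consistent with every test.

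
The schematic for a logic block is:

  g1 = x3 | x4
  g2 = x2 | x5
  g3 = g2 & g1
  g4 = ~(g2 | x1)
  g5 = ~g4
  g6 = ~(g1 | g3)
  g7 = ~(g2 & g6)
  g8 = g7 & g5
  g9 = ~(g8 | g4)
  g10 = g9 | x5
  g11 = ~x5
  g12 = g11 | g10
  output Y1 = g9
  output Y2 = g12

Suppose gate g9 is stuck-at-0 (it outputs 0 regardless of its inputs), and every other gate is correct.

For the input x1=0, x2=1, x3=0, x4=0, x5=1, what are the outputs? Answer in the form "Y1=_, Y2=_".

Y1=0, Y2=1

Propagate with g9 forced: g1=0, g2=1, g3=0, g4=0, g5=1, g6=1, g7=0, g8=0, g9=0 [stuck-at-0], g10=1, g11=0, g12=1.
So the outputs are Y1=0, Y2=1. (Without the fault they would be Y1=1, Y2=1.)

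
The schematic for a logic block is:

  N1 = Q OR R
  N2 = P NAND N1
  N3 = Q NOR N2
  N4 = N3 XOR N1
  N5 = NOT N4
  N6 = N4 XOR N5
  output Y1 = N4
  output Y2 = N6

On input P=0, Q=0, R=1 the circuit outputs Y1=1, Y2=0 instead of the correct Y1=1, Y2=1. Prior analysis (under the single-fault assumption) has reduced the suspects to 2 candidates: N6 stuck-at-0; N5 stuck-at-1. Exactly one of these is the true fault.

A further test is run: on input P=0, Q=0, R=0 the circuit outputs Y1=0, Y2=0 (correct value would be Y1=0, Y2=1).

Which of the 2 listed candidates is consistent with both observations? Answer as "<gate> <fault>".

Evaluate each candidate on input P=0, Q=0, R=0:
  N6 stuck-at-0: N1=0, N2=1, N3=0, N4=0, N5=1, N6=0 [stuck-at-0] → Y1=0, Y2=0 — matches
  N5 stuck-at-1: N1=0, N2=1, N3=0, N4=0, N5=1 [stuck-at-1], N6=1 → Y1=0, Y2=1 — eliminated
Only N6 stuck-at-0 reproduces the observed Y1=0, Y2=0.

N6 stuck-at-0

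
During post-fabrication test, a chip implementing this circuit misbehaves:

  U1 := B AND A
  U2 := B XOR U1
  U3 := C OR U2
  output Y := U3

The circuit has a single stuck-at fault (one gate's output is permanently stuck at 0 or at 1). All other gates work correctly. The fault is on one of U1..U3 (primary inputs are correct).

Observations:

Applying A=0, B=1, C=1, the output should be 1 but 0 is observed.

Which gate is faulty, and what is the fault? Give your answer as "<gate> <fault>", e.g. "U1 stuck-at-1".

Fault-free values for test 1 (A=0, B=1, C=1): U1=0, U2=1, U3=1, giving Y=1. Observed 0.
Test 1: faults giving observed 0 are {U3 stuck-at-0}.
Only U3 stuck-at-0 is consistent with every test.

U3 stuck-at-0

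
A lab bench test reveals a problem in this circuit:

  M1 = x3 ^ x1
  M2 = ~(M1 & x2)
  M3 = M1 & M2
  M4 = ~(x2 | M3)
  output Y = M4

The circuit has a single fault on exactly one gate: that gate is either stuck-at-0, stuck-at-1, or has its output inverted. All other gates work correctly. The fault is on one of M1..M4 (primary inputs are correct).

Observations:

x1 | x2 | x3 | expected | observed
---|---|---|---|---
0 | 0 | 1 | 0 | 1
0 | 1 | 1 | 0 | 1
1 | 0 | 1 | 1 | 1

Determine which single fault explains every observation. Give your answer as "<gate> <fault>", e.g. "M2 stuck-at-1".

Fault-free values for test 1 (x1=0, x2=0, x3=1): M1=1, M2=1, M3=1, M4=0, giving Y=0. Observed 1.
Test 1: faults giving observed 1 are {M1 stuck-at-0, M1 inverted output, M2 stuck-at-0, M2 inverted output, M3 stuck-at-0, M3 inverted output, M4 stuck-at-1, M4 inverted output}.
Test 2 (x1=0, x2=1, x3=1): fault-free M1=1, M2=0, M3=0, M4=0 → 0; observed 1. Eliminates M1 stuck-at-0, M1 inverted output, M2 stuck-at-0, M2 inverted output, M3 stuck-at-0, M3 inverted output.
Test 3 (x1=1, x2=0, x3=1): fault-free M1=0, M2=1, M3=0, M4=1 → 1; observed 1. Eliminates M4 inverted output.
Only M4 stuck-at-1 is consistent with every test.

M4 stuck-at-1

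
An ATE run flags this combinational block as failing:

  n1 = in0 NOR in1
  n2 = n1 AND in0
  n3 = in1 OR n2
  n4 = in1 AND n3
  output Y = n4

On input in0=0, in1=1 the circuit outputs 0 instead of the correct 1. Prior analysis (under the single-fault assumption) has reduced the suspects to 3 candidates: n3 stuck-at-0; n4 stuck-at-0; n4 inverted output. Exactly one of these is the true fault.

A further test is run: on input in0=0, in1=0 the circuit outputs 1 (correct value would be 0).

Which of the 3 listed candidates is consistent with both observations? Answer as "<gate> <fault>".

n4 inverted output

Evaluate each candidate on input in0=0, in1=0:
  n3 stuck-at-0: n1=1, n2=0, n3=0 [stuck-at-0], n4=0 → 0 — eliminated
  n4 stuck-at-0: n1=1, n2=0, n3=0, n4=0 [stuck-at-0] → 0 — eliminated
  n4 inverted output: n1=1, n2=0, n3=0, n4=1 [inverted output] → 1 — matches
Only n4 inverted output reproduces the observed 1.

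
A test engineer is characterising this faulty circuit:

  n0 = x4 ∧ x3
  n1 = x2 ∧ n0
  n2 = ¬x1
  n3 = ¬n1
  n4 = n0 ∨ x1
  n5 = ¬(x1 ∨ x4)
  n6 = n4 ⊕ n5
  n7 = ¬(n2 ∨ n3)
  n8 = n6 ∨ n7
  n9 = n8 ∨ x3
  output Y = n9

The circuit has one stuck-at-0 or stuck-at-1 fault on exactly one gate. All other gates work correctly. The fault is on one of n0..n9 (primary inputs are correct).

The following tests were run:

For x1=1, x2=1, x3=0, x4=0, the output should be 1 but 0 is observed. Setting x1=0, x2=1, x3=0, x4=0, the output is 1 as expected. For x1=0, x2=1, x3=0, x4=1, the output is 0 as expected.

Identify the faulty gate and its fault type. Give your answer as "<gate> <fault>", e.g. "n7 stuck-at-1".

n4 stuck-at-0

Fault-free values for test 1 (x1=1, x2=1, x3=0, x4=0): n0=0, n1=0, n2=0, n3=1, n4=1, n5=0, n6=1, n7=0, n8=1, n9=1, giving Y=1. Observed 0.
Test 1: faults giving observed 0 are {n4 stuck-at-0, n5 stuck-at-1, n6 stuck-at-0, n8 stuck-at-0, n9 stuck-at-0}.
Test 2 (x1=0, x2=1, x3=0, x4=0): fault-free n0=0, n1=0, n2=1, n3=1, n4=0, n5=1, n6=1, n7=0, n8=1, n9=1 → 1; observed 1. Eliminates n6 stuck-at-0, n8 stuck-at-0, n9 stuck-at-0.
Test 3 (x1=0, x2=1, x3=0, x4=1): fault-free n0=0, n1=0, n2=1, n3=1, n4=0, n5=0, n6=0, n7=0, n8=0, n9=0 → 0; observed 0. Eliminates n5 stuck-at-1.
Only n4 stuck-at-0 is consistent with every test.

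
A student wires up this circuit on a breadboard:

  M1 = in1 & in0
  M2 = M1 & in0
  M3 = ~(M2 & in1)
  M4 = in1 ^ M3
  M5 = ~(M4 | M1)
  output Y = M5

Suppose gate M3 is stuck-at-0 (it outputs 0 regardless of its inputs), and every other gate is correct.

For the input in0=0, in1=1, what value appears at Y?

Propagate with M3 forced: M1=0, M2=0, M3=0 [stuck-at-0], M4=1, M5=0.
So Y = 0. (Without the fault it would be 1.)

0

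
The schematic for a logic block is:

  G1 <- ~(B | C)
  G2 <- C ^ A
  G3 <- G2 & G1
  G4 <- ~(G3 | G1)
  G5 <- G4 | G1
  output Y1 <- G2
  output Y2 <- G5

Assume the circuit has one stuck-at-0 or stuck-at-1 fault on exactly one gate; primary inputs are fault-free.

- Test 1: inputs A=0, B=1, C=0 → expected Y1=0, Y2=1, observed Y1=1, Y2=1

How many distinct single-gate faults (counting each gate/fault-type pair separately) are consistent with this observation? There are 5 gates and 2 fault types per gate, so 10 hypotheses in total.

1

Fault-free: G1=0, G2=0, G3=0, G4=1, G5=1 → Y1=0, Y2=1. Observed Y1=1, Y2=1.
  G1 stuck-at-0: output Y1=0, Y2=1 ✗
  G1 stuck-at-1: output Y1=0, Y2=1 ✗
  G2 stuck-at-0: output Y1=0, Y2=1 ✗
  G2 stuck-at-1: output Y1=1, Y2=1 ✓
  G3 stuck-at-0: output Y1=0, Y2=1 ✗
  G3 stuck-at-1: output Y1=0, Y2=0 ✗
  G4 stuck-at-0: output Y1=0, Y2=0 ✗
  G4 stuck-at-1: output Y1=0, Y2=1 ✗
  G5 stuck-at-0: output Y1=0, Y2=0 ✗
  G5 stuck-at-1: output Y1=0, Y2=1 ✗
Consistent faults: {G2 stuck-at-1} — 1 in all.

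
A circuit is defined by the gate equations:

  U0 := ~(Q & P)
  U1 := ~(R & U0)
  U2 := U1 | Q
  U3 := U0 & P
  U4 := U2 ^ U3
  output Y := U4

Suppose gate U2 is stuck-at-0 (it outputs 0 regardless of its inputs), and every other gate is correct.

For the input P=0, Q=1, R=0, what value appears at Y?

0

Propagate with U2 forced: U0=1, U1=1, U2=0 [stuck-at-0], U3=0, U4=0.
So Y = 0. (Without the fault it would be 1.)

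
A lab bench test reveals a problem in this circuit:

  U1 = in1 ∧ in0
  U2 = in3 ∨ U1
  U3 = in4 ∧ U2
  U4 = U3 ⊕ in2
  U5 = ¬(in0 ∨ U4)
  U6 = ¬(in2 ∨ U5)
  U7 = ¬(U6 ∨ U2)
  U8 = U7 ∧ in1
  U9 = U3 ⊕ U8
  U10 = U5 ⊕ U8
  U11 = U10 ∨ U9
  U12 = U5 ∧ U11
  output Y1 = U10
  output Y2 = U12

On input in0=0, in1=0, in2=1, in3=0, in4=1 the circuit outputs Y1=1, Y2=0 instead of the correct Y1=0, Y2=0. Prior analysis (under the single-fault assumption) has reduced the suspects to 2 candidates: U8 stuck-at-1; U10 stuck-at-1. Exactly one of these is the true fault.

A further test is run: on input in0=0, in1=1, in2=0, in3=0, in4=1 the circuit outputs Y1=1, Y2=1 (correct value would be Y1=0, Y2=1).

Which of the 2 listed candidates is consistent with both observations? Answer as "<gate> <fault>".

U10 stuck-at-1

Evaluate each candidate on input in0=0, in1=1, in2=0, in3=0, in4=1:
  U8 stuck-at-1: U1=0, U2=0, U3=0, U4=0, U5=1, U6=0, U7=1, U8=1 [stuck-at-1], U9=1, U10=0, U11=1, U12=1 → Y1=0, Y2=1 — eliminated
  U10 stuck-at-1: U1=0, U2=0, U3=0, U4=0, U5=1, U6=0, U7=1, U8=1, U9=1, U10=1 [stuck-at-1], U11=1, U12=1 → Y1=1, Y2=1 — matches
Only U10 stuck-at-1 reproduces the observed Y1=1, Y2=1.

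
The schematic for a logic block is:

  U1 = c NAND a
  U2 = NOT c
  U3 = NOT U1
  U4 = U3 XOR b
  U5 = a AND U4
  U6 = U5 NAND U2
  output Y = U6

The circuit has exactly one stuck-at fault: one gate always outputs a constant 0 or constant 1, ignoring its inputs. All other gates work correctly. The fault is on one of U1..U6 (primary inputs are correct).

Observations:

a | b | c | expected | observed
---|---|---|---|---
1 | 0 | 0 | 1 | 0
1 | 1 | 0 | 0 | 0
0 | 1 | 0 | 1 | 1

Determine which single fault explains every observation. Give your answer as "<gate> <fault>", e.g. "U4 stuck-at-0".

U4 stuck-at-1

Fault-free values for test 1 (a=1, b=0, c=0): U1=1, U2=1, U3=0, U4=0, U5=0, U6=1, giving Y=1. Observed 0.
Test 1: faults giving observed 0 are {U1 stuck-at-0, U3 stuck-at-1, U4 stuck-at-1, U5 stuck-at-1, U6 stuck-at-0}.
Test 2 (a=1, b=1, c=0): fault-free U1=1, U2=1, U3=0, U4=1, U5=1, U6=0 → 0; observed 0. Eliminates U1 stuck-at-0, U3 stuck-at-1.
Test 3 (a=0, b=1, c=0): fault-free U1=1, U2=1, U3=0, U4=1, U5=0, U6=1 → 1; observed 1. Eliminates U5 stuck-at-1, U6 stuck-at-0.
Only U4 stuck-at-1 is consistent with every test.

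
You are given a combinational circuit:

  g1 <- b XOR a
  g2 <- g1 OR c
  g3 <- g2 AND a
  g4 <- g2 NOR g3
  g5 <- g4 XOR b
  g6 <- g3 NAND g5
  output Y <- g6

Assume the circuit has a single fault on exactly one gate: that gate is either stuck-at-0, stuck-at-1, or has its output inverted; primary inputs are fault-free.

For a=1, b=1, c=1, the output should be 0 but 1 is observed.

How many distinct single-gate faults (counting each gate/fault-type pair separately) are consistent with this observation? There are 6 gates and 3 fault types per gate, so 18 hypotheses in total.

Fault-free: g1=0, g2=1, g3=1, g4=0, g5=1, g6=0 → 0. Observed 1.
  g1: none of the 3 fault types match ✗
  g2: stuck-at-0, inverted output ✓; others ✗
  g3: stuck-at-0, inverted output ✓; others ✗
  g4: stuck-at-1, inverted output ✓; others ✗
  g5: stuck-at-0, inverted output ✓; others ✗
  g6: stuck-at-1, inverted output ✓; others ✗
Consistent faults: {g2 stuck-at-0, g2 inverted output, g3 stuck-at-0, g3 inverted output, g4 stuck-at-1, g4 inverted output, g5 stuck-at-0, g5 inverted output, g6 stuck-at-1, g6 inverted output} — 10 in all.

10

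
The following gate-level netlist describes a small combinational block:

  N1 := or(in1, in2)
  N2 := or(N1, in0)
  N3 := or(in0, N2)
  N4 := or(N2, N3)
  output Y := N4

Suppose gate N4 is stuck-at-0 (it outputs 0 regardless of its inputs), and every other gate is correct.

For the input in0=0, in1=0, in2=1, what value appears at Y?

0

Propagate with N4 forced: N1=1, N2=1, N3=1, N4=0 [stuck-at-0].
So Y = 0. (Without the fault it would be 1.)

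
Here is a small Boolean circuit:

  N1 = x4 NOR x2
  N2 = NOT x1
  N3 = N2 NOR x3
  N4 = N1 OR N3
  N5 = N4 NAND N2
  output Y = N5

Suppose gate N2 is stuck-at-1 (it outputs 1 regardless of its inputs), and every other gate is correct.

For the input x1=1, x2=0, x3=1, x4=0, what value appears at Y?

Propagate with N2 forced: N1=1, N2=1 [stuck-at-1], N3=0, N4=1, N5=0.
So Y = 0. (Without the fault it would be 1.)

0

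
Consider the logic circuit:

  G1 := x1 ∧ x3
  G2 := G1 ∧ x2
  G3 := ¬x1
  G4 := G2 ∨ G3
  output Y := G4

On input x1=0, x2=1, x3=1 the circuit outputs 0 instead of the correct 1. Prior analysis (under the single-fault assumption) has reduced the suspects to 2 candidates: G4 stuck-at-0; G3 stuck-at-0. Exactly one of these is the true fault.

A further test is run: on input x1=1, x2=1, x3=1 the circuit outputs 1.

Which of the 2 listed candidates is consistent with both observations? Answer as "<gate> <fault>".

G3 stuck-at-0

Evaluate each candidate on input x1=1, x2=1, x3=1:
  G4 stuck-at-0: G1=1, G2=1, G3=0, G4=0 [stuck-at-0] → 0 — eliminated
  G3 stuck-at-0: G1=1, G2=1, G3=0 [stuck-at-0], G4=1 → 1 — matches
Only G3 stuck-at-0 reproduces the observed 1.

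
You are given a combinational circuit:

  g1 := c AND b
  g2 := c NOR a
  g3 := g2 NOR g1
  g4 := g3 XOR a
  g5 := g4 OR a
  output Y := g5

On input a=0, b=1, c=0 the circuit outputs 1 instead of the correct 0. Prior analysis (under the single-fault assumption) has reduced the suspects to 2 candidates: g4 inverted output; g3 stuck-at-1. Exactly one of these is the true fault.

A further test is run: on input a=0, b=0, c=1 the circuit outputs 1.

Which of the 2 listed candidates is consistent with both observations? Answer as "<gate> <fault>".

Evaluate each candidate on input a=0, b=0, c=1:
  g4 inverted output: g1=0, g2=0, g3=1, g4=0 [inverted output], g5=0 → 0 — eliminated
  g3 stuck-at-1: g1=0, g2=0, g3=1 [stuck-at-1], g4=1, g5=1 → 1 — matches
Only g3 stuck-at-1 reproduces the observed 1.

g3 stuck-at-1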